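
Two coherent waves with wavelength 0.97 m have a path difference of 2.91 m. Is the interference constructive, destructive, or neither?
constructive — path difference = 3λ, a whole number of wavelengths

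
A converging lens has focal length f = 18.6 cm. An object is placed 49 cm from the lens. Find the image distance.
1/di = 1/f − 1/do → di = 29.98 cm (real image)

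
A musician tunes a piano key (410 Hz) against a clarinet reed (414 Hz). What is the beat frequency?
4 Hz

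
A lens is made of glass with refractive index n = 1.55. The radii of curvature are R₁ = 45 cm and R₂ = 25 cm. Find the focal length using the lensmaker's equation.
1/f = (n − 1)(1/R₁ − 1/R₂) → f = -102.3 cm (diverging lens)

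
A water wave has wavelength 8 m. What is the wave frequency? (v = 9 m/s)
f = v/λ = 1.125 Hz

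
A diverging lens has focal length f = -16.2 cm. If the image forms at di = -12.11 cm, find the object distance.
1/do = 1/f − 1/di → do = 47.97 cm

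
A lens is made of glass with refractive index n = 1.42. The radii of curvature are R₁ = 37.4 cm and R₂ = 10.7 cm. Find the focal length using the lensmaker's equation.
1/f = (n − 1)(1/R₁ − 1/R₂) → f = -35.69 cm (diverging lens)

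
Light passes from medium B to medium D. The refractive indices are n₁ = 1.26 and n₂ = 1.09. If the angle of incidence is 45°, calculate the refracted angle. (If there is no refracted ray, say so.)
sin θ₂ = (n₁/n₂)·sin θ₁ = 0.8174 → θ₂ = 54.82°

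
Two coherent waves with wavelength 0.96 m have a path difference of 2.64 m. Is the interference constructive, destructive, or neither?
neither (partial) — path difference = 2.75λ, neither a whole number of wavelengths nor an odd multiple of λ/2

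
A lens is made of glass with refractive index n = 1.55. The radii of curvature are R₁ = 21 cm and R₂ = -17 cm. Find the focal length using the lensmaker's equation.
1/f = (n − 1)(1/R₁ − 1/R₂) → f = 17.08 cm (converging lens)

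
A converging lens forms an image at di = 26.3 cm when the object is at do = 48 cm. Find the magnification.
M = −di/do = -0.5479 (inverted image)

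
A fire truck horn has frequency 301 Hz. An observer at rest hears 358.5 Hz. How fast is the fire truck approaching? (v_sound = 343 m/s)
v_s = v·(1 − f/f_obs) = 55.01 m/s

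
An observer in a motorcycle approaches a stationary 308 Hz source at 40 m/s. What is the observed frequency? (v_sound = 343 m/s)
f_obs = f·(v + v_o)/v = 343.9 Hz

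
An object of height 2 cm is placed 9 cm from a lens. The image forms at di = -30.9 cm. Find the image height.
hi = (-di/do) × ho = 6.867 cm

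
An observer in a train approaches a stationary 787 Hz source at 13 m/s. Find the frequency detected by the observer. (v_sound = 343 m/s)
f_obs = f·(v + v_o)/v = 816.8 Hz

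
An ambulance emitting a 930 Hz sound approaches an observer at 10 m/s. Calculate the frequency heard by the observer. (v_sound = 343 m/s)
f_obs = f·v/(v − v_s) = 957.9 Hz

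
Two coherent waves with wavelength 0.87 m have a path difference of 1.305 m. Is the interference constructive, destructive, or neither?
destructive — path difference = 1.5λ, an odd multiple of λ/2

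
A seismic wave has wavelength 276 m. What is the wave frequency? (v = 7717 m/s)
f = v/λ = 27.96 Hz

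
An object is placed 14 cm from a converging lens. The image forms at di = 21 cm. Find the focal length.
1/f = 1/do + 1/di → f = 8.4 cm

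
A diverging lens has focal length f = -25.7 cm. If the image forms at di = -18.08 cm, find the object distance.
1/do = 1/f − 1/di → do = 60.98 cm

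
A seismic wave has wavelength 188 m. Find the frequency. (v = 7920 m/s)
f = v/λ = 42.13 Hz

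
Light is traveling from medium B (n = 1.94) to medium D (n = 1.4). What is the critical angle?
θc = arcsin(n₂/n₁) = 46.19°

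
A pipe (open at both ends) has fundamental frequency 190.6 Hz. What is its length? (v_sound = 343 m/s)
L = v/(2f₁) = 0.8998 m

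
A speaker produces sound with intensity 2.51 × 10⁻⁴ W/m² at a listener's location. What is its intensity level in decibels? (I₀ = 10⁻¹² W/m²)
β = 10·log₁₀(I/I₀) = 84 dB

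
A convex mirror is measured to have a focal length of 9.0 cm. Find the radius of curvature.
R = 2|f| = 18 cm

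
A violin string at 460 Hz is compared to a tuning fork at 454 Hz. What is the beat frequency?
6 Hz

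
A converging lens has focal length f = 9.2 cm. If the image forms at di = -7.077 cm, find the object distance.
1/do = 1/f − 1/di → do = 4 cm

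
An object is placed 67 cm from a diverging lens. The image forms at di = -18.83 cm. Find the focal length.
1/f = 1/do + 1/di → f = -26.19 cm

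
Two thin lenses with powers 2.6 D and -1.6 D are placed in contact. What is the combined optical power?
P_total = P₁ + P₂ = 1.0 D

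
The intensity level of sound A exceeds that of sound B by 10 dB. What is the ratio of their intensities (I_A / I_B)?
I_A/I_B = 10^(Δβ/10) = 10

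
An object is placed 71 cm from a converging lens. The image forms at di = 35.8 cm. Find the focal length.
1/f = 1/do + 1/di → f = 23.8 cm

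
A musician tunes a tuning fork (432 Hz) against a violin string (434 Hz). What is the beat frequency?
2 Hz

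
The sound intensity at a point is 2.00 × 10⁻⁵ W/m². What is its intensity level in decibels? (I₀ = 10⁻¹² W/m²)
β = 10·log₁₀(I/I₀) = 73.01 dB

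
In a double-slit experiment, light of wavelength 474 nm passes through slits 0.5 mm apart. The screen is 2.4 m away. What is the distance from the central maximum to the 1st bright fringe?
y = mλL/d = 2.275 mm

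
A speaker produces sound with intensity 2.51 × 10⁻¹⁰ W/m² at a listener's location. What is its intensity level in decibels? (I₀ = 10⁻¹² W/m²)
β = 10·log₁₀(I/I₀) = 24 dB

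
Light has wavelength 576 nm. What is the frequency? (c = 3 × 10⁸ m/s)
f = c/λ = 5.208 × 10¹⁴ Hz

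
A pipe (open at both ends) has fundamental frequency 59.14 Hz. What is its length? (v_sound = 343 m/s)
L = v/(2f₁) = 2.9 m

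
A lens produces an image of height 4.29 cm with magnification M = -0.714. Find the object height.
ho = |hi|/|M| = 6.008 cm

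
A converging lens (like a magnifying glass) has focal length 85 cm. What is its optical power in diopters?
P = 1/f = 1.176 D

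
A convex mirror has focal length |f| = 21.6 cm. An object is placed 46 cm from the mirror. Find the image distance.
f = −21.6 cm (convex); 1/di = 1/f − 1/do → di = -14.7 cm (virtual image, behind mirror)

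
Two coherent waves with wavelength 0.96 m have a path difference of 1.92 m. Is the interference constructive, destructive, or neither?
constructive — path difference = 2λ, a whole number of wavelengths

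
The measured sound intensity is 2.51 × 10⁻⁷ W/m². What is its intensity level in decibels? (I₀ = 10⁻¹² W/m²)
β = 10·log₁₀(I/I₀) = 54 dB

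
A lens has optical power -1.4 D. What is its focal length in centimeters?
f = 1/P = -71.43 cm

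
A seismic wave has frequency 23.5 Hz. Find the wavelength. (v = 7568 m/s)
λ = v/f = 322 m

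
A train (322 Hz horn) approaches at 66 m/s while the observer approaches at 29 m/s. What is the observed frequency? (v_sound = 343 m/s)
f_obs = f·(v + v_o)/(v − v_s) = 432.4 Hz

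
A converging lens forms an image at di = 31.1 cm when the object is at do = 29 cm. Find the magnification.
M = −di/do = -1.072 (inverted image)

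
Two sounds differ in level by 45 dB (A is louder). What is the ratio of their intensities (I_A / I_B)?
I_A/I_B = 10^(Δβ/10) = 31620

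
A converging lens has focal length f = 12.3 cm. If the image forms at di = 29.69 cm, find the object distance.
1/do = 1/f − 1/di → do = 21 cm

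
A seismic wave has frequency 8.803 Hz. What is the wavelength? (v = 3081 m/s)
λ = v/f = 350 m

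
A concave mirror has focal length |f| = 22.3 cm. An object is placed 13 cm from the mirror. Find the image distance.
f = +22.3 cm (concave); 1/di = 1/f − 1/do → di = -31.17 cm (virtual image, behind mirror)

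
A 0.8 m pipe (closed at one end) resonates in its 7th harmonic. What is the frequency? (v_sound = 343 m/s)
fₙ = nv/(4L) = 750.3 Hz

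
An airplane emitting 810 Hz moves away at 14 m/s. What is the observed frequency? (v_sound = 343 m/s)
f_obs = f·v/(v + v_s) = 778.2 Hz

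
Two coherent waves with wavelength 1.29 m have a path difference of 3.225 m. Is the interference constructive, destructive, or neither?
destructive — path difference = 2.5λ, an odd multiple of λ/2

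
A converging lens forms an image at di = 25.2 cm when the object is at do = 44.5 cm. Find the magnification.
M = −di/do = -0.5663 (inverted image)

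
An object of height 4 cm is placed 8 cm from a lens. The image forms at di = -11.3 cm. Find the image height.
hi = (-di/do) × ho = 5.65 cm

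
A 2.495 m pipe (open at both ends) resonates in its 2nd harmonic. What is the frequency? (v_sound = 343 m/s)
fₙ = nv/(2L) = 137.5 Hz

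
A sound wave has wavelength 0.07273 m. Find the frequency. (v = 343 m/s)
f = v/λ = 4716 Hz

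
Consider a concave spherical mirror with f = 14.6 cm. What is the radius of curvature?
R = 2|f| = 29.2 cm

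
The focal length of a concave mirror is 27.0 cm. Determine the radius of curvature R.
R = 2|f| = 54 cm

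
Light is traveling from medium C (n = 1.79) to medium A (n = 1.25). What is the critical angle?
θc = arcsin(n₂/n₁) = 44.29°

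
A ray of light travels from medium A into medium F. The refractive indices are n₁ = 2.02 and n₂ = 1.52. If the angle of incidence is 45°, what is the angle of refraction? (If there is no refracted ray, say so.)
sin θ₂ = (n₁/n₂)·sin θ₁ = 0.9397 → θ₂ = 70°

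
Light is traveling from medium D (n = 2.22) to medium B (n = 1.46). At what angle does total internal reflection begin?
θc = arcsin(n₂/n₁) = 41.12°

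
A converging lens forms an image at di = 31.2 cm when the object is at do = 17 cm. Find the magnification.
M = −di/do = -1.835 (inverted image)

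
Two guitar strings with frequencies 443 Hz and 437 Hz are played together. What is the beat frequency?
6 Hz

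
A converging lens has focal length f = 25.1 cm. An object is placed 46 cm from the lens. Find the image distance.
1/di = 1/f − 1/do → di = 55.24 cm (real image)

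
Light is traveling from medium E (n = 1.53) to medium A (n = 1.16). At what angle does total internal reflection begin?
θc = arcsin(n₂/n₁) = 49.3°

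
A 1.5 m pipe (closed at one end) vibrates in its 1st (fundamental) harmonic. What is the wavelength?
λₙ = 4L/n = 6 m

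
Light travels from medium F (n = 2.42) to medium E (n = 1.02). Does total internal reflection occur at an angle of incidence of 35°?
θc = arcsin(n₂/n₁) = 24.93°; 35° > θc, so yes — total internal reflection.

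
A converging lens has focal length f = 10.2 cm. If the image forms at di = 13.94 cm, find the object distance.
1/do = 1/f − 1/di → do = 38.02 cm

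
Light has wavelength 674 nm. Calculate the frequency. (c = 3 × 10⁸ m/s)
f = c/λ = 4.451 × 10¹⁴ Hz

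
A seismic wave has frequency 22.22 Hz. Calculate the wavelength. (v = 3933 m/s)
λ = v/f = 177 m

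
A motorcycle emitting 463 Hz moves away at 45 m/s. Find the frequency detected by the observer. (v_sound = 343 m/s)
f_obs = f·v/(v + v_s) = 409.3 Hz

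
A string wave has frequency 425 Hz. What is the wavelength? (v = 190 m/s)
λ = v/f = 0.4471 m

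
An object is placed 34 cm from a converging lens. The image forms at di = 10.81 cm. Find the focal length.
1/f = 1/do + 1/di → f = 8.202 cm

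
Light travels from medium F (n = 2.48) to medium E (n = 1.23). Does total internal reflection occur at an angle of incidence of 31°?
θc = arcsin(n₂/n₁) = 29.73°; 31° > θc, so yes — total internal reflection.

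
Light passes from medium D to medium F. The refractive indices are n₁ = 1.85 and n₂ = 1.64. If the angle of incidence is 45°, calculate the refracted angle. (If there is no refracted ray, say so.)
sin θ₂ = (n₁/n₂)·sin θ₁ = 0.7977 → θ₂ = 52.91°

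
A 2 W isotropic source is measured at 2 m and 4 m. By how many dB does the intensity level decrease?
Δβ = 20·log₁₀(r₂/r₁) = 6.021 dB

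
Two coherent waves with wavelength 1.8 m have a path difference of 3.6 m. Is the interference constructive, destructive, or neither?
constructive — path difference = 2λ, a whole number of wavelengths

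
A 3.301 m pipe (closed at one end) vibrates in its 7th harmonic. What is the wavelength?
λₙ = 4L/n = 1.886 m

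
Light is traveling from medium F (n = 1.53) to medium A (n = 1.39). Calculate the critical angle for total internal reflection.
θc = arcsin(n₂/n₁) = 65.3°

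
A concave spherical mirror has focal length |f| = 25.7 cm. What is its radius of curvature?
R = 2|f| = 51.4 cm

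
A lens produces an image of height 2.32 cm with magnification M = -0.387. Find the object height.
ho = |hi|/|M| = 5.995 cm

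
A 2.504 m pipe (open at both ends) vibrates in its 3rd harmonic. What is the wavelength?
λₙ = 2L/n = 1.669 m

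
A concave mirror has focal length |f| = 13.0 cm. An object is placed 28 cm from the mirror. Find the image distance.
f = +13.0 cm (concave); 1/di = 1/f − 1/do → di = 24.27 cm (real image, in front of mirror)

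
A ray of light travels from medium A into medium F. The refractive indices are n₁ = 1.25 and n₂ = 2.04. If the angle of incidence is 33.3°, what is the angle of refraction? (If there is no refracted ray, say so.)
sin θ₂ = (n₁/n₂)·sin θ₁ = 0.3364 → θ₂ = 19.66°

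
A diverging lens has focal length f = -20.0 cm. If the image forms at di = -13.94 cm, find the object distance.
1/do = 1/f − 1/di → do = 46.01 cm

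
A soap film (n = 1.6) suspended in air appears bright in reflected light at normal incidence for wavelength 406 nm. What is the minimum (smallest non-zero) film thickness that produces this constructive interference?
2nt = (m − ½)λ with m = 1 → t = (m − ½)λ/(2n) = 63.44 nm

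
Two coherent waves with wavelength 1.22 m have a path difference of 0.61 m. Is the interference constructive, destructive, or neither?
destructive — path difference = 0.5λ, an odd multiple of λ/2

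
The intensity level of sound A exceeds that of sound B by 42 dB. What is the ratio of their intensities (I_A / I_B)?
I_A/I_B = 10^(Δβ/10) = 15850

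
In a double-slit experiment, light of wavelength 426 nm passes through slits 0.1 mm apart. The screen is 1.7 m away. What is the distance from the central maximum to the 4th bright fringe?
y = mλL/d = 28.97 mm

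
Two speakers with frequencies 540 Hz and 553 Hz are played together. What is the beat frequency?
13 Hz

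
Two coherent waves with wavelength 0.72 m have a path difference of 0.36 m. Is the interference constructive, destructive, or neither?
destructive — path difference = 0.5λ, an odd multiple of λ/2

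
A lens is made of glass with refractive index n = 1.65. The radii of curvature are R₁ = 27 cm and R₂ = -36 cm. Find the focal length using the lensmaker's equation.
1/f = (n − 1)(1/R₁ − 1/R₂) → f = 23.74 cm (converging lens)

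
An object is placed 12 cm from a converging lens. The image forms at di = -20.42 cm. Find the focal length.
1/f = 1/do + 1/di → f = 29.1 cm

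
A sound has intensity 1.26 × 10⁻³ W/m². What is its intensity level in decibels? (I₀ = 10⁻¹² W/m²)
β = 10·log₁₀(I/I₀) = 91 dB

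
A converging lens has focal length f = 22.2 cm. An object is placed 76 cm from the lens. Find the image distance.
1/di = 1/f − 1/do → di = 31.36 cm (real image)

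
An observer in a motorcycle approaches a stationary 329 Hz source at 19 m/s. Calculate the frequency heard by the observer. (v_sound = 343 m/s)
f_obs = f·(v + v_o)/v = 347.2 Hz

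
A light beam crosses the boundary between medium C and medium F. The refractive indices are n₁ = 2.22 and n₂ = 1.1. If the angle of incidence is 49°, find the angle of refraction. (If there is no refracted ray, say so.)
sin θ₂ = (n₁/n₂)·sin θ₁ = 1.523 > 1, so there is no refracted ray — the light undergoes total internal reflection.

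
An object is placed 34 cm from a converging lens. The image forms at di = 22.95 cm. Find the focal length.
1/f = 1/do + 1/di → f = 13.7 cm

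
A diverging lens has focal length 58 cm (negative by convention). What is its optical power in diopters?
P = 1/f = -1.724 D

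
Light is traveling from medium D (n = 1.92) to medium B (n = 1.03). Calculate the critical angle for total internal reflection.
θc = arcsin(n₂/n₁) = 32.44°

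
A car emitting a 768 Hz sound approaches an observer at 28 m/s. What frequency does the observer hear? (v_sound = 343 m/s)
f_obs = f·v/(v − v_s) = 836.3 Hz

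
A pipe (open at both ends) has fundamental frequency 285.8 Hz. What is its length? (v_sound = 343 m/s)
L = v/(2f₁) = 0.6001 m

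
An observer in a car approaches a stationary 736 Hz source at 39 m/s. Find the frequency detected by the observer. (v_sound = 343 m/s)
f_obs = f·(v + v_o)/v = 819.7 Hz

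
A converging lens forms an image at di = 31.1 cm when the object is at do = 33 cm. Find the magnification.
M = −di/do = -0.9424 (inverted image)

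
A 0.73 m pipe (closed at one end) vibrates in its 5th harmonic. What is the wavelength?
λₙ = 4L/n = 0.584 m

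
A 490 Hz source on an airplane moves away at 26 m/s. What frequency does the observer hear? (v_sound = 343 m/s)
f_obs = f·v/(v + v_s) = 455.5 Hz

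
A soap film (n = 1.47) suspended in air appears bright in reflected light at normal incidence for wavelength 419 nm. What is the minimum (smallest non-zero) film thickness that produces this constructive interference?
2nt = (m − ½)λ with m = 1 → t = (m − ½)λ/(2n) = 71.26 nm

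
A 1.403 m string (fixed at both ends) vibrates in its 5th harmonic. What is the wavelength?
λₙ = 2L/n = 0.5612 m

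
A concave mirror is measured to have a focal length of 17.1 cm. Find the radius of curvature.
R = 2|f| = 34.2 cm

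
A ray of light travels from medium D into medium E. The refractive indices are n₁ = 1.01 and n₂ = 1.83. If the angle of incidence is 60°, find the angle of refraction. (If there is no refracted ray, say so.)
sin θ₂ = (n₁/n₂)·sin θ₁ = 0.478 → θ₂ = 28.55°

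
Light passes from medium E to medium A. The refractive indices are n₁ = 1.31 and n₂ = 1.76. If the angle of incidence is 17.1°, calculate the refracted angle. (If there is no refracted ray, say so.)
sin θ₂ = (n₁/n₂)·sin θ₁ = 0.2189 → θ₂ = 12.64°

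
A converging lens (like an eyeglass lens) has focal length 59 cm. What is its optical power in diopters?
P = 1/f = 1.695 D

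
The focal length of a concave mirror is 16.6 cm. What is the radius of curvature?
R = 2|f| = 33.2 cm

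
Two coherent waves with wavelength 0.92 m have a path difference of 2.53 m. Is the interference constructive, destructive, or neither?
neither (partial) — path difference = 2.75λ, neither a whole number of wavelengths nor an odd multiple of λ/2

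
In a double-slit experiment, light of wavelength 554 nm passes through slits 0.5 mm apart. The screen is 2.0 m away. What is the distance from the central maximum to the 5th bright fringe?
y = mλL/d = 11.08 mm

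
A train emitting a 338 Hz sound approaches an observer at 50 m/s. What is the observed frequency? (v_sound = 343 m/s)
f_obs = f·v/(v − v_s) = 395.7 Hz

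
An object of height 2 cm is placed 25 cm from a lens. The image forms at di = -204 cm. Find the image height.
hi = (-di/do) × ho = 16.32 cm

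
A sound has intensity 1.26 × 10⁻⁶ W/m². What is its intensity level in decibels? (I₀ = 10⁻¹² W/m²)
β = 10·log₁₀(I/I₀) = 61 dB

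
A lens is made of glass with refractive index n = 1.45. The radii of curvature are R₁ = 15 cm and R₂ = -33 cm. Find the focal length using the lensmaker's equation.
1/f = (n − 1)(1/R₁ − 1/R₂) → f = 22.92 cm (converging lens)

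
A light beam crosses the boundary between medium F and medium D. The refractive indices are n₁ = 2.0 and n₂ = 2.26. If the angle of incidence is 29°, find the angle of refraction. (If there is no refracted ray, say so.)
sin θ₂ = (n₁/n₂)·sin θ₁ = 0.429 → θ₂ = 25.41°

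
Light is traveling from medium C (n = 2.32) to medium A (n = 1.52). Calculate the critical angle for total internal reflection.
θc = arcsin(n₂/n₁) = 40.93°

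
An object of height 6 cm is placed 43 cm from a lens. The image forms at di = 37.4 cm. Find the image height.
hi = (-di/do) × ho = -5.219 cm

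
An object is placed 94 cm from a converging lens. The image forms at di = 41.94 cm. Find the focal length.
1/f = 1/do + 1/di → f = 29 cm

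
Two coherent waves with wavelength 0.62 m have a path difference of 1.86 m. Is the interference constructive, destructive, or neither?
constructive — path difference = 3λ, a whole number of wavelengths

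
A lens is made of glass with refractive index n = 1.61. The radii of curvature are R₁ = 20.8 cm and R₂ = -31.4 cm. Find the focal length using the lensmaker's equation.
1/f = (n − 1)(1/R₁ − 1/R₂) → f = 20.51 cm (converging lens)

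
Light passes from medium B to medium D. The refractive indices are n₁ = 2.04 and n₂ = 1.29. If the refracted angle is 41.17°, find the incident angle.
sin θ₁ = (n₂/n₁)·sin θ₂ → θ₁ = 24.6°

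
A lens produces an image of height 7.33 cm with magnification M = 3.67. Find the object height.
ho = |hi|/|M| = 1.997 cm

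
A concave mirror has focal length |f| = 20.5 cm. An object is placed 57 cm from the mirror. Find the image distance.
f = +20.5 cm (concave); 1/di = 1/f − 1/do → di = 32.01 cm (real image, in front of mirror)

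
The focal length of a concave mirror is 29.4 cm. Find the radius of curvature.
R = 2|f| = 58.8 cm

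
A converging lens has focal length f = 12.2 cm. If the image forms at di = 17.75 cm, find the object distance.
1/do = 1/f − 1/di → do = 39.02 cm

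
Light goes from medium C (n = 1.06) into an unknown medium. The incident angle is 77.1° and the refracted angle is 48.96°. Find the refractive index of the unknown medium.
n₂ = n₁·sin θ₁ / sin θ₂ = 1.37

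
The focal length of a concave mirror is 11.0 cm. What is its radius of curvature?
R = 2|f| = 22 cm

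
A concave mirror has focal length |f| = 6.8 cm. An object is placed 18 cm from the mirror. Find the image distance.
f = +6.8 cm (concave); 1/di = 1/f − 1/do → di = 10.93 cm (real image, in front of mirror)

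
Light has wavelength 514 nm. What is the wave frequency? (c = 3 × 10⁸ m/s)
f = c/λ = 5.837 × 10¹⁴ Hz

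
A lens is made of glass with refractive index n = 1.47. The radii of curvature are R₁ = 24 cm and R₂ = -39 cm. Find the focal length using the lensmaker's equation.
1/f = (n − 1)(1/R₁ − 1/R₂) → f = 31.61 cm (converging lens)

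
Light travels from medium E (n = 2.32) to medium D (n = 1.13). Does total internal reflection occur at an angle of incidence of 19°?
θc = arcsin(n₂/n₁) = 29.15°; 19° < θc, so no — the ray refracts.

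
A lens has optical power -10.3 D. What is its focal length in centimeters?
f = 1/P = -9.709 cm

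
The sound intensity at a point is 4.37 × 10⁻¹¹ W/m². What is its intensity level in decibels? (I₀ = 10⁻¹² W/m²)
β = 10·log₁₀(I/I₀) = 16.4 dB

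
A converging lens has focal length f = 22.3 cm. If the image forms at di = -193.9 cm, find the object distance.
1/do = 1/f − 1/di → do = 20 cm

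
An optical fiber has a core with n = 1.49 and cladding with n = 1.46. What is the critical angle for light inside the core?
θc = arcsin(n_cladding/n_core) = 78.48°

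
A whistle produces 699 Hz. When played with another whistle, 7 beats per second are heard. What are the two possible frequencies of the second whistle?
f₂ = 699 ± 7 Hz → 706 Hz or 692 Hz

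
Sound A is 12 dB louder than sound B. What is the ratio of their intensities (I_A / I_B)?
I_A/I_B = 10^(Δβ/10) = 15.85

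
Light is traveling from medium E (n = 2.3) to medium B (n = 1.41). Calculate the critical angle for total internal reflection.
θc = arcsin(n₂/n₁) = 37.81°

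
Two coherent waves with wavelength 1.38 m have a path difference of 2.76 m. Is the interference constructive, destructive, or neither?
constructive — path difference = 2λ, a whole number of wavelengths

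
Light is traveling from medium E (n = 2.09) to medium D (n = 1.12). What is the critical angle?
θc = arcsin(n₂/n₁) = 32.4°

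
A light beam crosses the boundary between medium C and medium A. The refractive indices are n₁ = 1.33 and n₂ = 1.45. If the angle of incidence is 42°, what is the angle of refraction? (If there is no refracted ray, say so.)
sin θ₂ = (n₁/n₂)·sin θ₁ = 0.6138 → θ₂ = 37.86°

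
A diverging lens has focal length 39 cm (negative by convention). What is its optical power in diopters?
P = 1/f = -2.564 D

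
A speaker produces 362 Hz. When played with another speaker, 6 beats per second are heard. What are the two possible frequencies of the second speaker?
f₂ = 362 ± 6 Hz → 368 Hz or 356 Hz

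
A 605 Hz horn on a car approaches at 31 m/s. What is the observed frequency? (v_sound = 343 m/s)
f_obs = f·v/(v − v_s) = 665.1 Hz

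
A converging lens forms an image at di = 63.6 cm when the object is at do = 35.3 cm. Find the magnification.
M = −di/do = -1.802 (inverted image)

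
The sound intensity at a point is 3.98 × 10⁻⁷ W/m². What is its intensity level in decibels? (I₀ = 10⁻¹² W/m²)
β = 10·log₁₀(I/I₀) = 56 dB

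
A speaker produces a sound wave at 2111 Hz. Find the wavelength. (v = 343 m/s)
λ = v/f = 0.1625 m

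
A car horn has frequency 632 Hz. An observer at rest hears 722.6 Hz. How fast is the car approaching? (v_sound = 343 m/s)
v_s = v·(1 − f/f_obs) = 43.01 m/s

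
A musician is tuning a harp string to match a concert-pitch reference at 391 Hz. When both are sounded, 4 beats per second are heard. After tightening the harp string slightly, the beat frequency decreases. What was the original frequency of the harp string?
387 Hz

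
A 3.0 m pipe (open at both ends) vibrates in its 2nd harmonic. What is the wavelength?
λₙ = 2L/n = 3 m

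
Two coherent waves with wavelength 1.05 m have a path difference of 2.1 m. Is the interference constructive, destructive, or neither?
constructive — path difference = 2λ, a whole number of wavelengths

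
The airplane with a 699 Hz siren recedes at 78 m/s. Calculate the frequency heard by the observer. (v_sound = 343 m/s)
f_obs = f·v/(v + v_s) = 569.5 Hz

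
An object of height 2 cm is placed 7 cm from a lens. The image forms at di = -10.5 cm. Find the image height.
hi = (-di/do) × ho = 3 cm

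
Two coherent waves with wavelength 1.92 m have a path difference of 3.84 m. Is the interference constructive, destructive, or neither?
constructive — path difference = 2λ, a whole number of wavelengths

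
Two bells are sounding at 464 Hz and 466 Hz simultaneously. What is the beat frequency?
2 Hz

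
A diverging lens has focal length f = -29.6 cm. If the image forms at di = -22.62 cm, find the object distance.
1/do = 1/f − 1/di → do = 95.92 cm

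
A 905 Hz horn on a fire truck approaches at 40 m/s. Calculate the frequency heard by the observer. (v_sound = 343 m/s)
f_obs = f·v/(v − v_s) = 1024 Hz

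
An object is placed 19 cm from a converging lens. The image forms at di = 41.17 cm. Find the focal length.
1/f = 1/do + 1/di → f = 13 cm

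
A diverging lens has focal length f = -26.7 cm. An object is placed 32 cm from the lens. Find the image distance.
1/di = 1/f − 1/do → di = -14.56 cm (virtual image)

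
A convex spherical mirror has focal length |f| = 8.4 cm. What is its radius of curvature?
R = 2|f| = 16.8 cm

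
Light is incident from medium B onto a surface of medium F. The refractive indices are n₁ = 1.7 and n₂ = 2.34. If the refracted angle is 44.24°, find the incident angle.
sin θ₁ = (n₂/n₁)·sin θ₂ → θ₁ = 73.8°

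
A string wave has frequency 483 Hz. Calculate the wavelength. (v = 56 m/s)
λ = v/f = 0.1159 m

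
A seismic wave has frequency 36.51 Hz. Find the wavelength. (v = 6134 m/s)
λ = v/f = 168 m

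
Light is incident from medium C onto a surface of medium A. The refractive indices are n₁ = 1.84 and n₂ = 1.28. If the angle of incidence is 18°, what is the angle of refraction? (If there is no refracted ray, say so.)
sin θ₂ = (n₁/n₂)·sin θ₁ = 0.4442 → θ₂ = 26.37°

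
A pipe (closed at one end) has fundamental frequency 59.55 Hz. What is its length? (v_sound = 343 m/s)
L = v/(4f₁) = 1.44 m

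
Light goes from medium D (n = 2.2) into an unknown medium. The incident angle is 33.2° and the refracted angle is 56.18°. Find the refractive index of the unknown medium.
n₂ = n₁·sin θ₁ / sin θ₂ = 1.45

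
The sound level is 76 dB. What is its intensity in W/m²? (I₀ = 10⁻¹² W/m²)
I = I₀·10^(β/10) = 3.98 × 10⁻⁵ W/m²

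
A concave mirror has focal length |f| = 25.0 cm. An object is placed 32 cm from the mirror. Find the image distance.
f = +25.0 cm (concave); 1/di = 1/f − 1/do → di = 114.3 cm (real image, in front of mirror)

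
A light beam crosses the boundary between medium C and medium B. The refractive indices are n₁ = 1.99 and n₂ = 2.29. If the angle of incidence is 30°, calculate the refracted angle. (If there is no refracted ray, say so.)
sin θ₂ = (n₁/n₂)·sin θ₁ = 0.4345 → θ₂ = 25.75°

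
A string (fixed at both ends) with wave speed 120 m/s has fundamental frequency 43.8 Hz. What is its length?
L = v/(2f₁) = 1.37 m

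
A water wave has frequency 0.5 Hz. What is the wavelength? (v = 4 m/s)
λ = v/f = 8 m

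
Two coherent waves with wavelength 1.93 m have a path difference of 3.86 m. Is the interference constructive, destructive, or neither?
constructive — path difference = 2λ, a whole number of wavelengths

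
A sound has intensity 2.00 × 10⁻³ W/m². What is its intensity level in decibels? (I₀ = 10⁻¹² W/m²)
β = 10·log₁₀(I/I₀) = 93.01 dB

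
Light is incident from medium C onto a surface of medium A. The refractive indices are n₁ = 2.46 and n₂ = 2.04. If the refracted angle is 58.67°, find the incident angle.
sin θ₁ = (n₂/n₁)·sin θ₂ → θ₁ = 45.1°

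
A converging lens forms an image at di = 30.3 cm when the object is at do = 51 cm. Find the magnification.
M = −di/do = -0.5941 (inverted image)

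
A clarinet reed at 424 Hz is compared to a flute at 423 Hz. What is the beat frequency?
1 Hz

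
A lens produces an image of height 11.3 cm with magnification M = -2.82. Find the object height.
ho = |hi|/|M| = 4.007 cm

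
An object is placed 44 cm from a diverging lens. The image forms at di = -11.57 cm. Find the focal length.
1/f = 1/do + 1/di → f = -15.7 cm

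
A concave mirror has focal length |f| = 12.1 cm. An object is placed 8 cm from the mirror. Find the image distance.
f = +12.1 cm (concave); 1/di = 1/f − 1/do → di = -23.61 cm (virtual image, behind mirror)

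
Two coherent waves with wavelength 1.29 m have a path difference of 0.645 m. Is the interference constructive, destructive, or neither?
destructive — path difference = 0.5λ, an odd multiple of λ/2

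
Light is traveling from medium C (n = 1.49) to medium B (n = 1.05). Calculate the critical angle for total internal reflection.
θc = arcsin(n₂/n₁) = 44.81°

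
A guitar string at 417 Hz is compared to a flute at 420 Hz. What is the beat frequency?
3 Hz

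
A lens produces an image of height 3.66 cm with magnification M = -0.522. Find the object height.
ho = |hi|/|M| = 7.011 cm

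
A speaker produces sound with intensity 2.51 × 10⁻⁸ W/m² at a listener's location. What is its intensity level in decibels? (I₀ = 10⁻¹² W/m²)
β = 10·log₁₀(I/I₀) = 44 dB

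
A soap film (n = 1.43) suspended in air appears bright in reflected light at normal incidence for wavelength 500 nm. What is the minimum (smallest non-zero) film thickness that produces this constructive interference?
2nt = (m − ½)λ with m = 1 → t = (m − ½)λ/(2n) = 87.41 nm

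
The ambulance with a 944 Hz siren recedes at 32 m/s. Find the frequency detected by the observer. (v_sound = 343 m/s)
f_obs = f·v/(v + v_s) = 863.4 Hz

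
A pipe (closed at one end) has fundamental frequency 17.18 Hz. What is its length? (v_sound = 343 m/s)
L = v/(4f₁) = 4.991 m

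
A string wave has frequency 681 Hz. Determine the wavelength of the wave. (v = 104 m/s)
λ = v/f = 0.1527 m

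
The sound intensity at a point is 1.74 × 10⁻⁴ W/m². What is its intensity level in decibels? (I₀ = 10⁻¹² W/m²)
β = 10·log₁₀(I/I₀) = 82.41 dB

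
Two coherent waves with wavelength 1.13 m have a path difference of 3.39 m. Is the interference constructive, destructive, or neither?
constructive — path difference = 3λ, a whole number of wavelengths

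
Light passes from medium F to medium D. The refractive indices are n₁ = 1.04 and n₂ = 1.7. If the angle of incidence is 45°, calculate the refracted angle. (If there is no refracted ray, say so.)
sin θ₂ = (n₁/n₂)·sin θ₁ = 0.4326 → θ₂ = 25.63°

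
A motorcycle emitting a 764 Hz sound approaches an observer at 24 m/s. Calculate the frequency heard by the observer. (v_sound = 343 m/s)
f_obs = f·v/(v − v_s) = 821.5 Hz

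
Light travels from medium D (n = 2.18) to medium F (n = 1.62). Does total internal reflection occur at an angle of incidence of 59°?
θc = arcsin(n₂/n₁) = 48°; 59° > θc, so yes — total internal reflection.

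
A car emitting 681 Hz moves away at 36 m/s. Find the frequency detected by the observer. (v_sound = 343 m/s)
f_obs = f·v/(v + v_s) = 616.3 Hz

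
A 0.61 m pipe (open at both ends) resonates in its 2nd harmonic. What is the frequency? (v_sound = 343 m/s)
fₙ = nv/(2L) = 562.3 Hz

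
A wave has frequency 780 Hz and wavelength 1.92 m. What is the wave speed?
v = fλ = 1498 m/s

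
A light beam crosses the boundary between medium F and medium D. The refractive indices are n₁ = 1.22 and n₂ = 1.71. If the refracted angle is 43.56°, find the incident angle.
sin θ₁ = (n₂/n₁)·sin θ₂ → θ₁ = 74.99°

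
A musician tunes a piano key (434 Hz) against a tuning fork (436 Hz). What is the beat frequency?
2 Hz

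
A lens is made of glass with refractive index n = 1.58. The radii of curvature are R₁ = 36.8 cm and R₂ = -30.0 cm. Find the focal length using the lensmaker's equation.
1/f = (n − 1)(1/R₁ − 1/R₂) → f = 28.49 cm (converging lens)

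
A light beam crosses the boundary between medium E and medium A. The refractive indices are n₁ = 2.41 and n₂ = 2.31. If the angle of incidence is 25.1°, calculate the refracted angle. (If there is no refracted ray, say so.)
sin θ₂ = (n₁/n₂)·sin θ₁ = 0.4426 → θ₂ = 26.27°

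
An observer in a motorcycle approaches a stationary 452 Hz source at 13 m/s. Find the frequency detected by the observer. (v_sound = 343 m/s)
f_obs = f·(v + v_o)/v = 469.1 Hz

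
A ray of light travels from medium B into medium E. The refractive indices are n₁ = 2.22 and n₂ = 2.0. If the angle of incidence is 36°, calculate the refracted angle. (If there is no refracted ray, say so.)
sin θ₂ = (n₁/n₂)·sin θ₁ = 0.6524 → θ₂ = 40.73°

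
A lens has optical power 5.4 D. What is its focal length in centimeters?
f = 1/P = 18.52 cm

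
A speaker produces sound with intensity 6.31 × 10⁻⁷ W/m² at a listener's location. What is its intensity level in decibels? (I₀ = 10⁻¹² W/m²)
β = 10·log₁₀(I/I₀) = 58 dB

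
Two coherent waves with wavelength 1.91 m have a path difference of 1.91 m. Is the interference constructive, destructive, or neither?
constructive — path difference = 1λ, a whole number of wavelengths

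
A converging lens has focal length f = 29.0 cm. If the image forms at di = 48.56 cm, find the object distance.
1/do = 1/f − 1/di → do = 72 cm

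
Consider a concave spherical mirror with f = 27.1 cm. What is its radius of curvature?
R = 2|f| = 54.2 cm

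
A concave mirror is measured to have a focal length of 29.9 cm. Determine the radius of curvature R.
R = 2|f| = 59.8 cm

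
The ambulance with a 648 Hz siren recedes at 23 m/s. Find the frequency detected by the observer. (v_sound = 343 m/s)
f_obs = f·v/(v + v_s) = 607.3 Hz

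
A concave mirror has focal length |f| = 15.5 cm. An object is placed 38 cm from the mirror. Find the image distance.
f = +15.5 cm (concave); 1/di = 1/f − 1/do → di = 26.18 cm (real image, in front of mirror)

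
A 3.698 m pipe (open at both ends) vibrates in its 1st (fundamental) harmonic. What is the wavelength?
λₙ = 2L/n = 7.396 m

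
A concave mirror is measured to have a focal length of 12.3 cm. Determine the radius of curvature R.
R = 2|f| = 24.6 cm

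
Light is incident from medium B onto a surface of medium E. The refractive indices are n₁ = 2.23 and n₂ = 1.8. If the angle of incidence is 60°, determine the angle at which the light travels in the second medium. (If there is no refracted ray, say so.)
sin θ₂ = (n₁/n₂)·sin θ₁ = 1.073 > 1, so there is no refracted ray — the light undergoes total internal reflection.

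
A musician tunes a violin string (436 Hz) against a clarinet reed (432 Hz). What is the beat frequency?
4 Hz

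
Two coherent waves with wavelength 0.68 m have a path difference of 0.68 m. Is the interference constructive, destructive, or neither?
constructive — path difference = 1λ, a whole number of wavelengths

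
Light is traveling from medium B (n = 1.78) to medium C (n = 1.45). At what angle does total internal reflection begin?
θc = arcsin(n₂/n₁) = 54.55°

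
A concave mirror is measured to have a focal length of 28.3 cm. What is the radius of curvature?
R = 2|f| = 56.6 cm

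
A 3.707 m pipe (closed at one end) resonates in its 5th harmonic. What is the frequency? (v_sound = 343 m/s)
fₙ = nv/(4L) = 115.7 Hz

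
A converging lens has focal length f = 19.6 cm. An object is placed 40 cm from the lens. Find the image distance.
1/di = 1/f − 1/do → di = 38.43 cm (real image)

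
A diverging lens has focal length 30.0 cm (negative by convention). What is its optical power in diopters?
P = 1/f = -3.333 D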